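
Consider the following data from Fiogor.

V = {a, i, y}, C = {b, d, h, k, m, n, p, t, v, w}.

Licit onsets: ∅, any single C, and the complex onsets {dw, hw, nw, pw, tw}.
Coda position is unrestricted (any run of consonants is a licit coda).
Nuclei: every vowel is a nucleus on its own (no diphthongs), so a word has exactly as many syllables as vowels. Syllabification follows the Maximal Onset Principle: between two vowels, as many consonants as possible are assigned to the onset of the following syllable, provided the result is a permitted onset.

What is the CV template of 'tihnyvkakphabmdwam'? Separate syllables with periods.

Nuclei (vowels): i, y, a, a, a → 5 syllables.
Between /i/ (V1) and /y/ (V2): /hn/ splits as /h/ + /n/ (/n/ is the longest suffix that is a licit onset).
Between /y/ (V2) and /a/ (V3): /vk/ splits as /v/ + /k/ (/k/ is the longest suffix that is a licit onset).
Between /a/ (V3) and /a/ (V4): cluster /kph/ — the longest permitted-onset suffix is /h/; onset = /h/, preceding coda = /kp/.
Between /a/ (V4) and /a/ (V5): /bmdw/; trying suffixes from longest down, /dw/ is the first permitted one, so coda /bm/ | onset /dw/.
Syllabification: tih.nyv.kakp.habm.dwam.
Mapping each syllable to C/V: /tih/ → CVC, /nyv/ → CVC, /kakp/ → CVCC, /habm/ → CVCC, /dwam/ → CCVC.

CVC.CVC.CVCC.CVCC.CCVC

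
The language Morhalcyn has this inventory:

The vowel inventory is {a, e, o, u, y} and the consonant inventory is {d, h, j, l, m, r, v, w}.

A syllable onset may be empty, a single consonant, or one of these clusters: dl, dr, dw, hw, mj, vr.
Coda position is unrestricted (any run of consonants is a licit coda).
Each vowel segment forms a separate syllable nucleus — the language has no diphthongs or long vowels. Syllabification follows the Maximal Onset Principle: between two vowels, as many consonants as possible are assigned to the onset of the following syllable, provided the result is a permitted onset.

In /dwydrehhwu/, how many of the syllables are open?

2

Nuclei (vowels): y, e, u → 3 syllables.
σ1/σ2 boundary: /dr/ — entire cluster is a permitted onset → onset /dr/, coda ∅.
σ2/σ3 boundary: /hhw/ — longest licit onset from the right is /hw/, leaving /h/ as coda.
Syllabification: dwy.dreh.hwu.
Classifying each syllable: /dwy/ (open), /dreh/ (closed), /hwu/ (open).
Open syllables: 2.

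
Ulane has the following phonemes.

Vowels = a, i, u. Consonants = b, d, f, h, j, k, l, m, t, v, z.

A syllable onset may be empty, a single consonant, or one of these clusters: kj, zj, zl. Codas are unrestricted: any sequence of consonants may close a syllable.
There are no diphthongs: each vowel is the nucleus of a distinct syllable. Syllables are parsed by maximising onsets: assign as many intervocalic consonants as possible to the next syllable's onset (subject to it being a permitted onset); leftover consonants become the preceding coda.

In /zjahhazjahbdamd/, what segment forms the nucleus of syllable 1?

a

Vowels present: a, a, a, a; each is a nucleus, giving 4 syllables.
The first nucleus (vowel 1 from the left) is /a/.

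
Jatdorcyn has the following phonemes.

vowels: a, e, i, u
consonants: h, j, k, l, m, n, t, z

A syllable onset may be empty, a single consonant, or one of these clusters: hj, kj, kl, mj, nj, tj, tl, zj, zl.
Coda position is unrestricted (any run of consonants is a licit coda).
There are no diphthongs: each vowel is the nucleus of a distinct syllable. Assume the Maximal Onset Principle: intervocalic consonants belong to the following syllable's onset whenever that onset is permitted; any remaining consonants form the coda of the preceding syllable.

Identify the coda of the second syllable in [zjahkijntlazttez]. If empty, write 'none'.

jn

The vowels are a, i, a, e — 4 nuclei, so 4 syllables.
Between /a/ (V1) and /i/ (V2): /hk/; trying suffixes from longest down, /k/ is the first permitted one, so coda /h/ | onset /k/.
Between /i/ (V2) and /a/ (V3): cluster /jntl/ — the longest permitted-onset suffix is /tl/; onset = /tl/, preceding coda = /jn/.
Between /a/ (V3) and /e/ (V4): cluster /ztt/ — the longest permitted-onset suffix is /t/; onset = /t/, preceding coda = /zt/.
Result: zjah.kijn.tlazt.tez.
Syllable 2 is /kijn/: onset /k/, nucleus /i/, coda /jn/.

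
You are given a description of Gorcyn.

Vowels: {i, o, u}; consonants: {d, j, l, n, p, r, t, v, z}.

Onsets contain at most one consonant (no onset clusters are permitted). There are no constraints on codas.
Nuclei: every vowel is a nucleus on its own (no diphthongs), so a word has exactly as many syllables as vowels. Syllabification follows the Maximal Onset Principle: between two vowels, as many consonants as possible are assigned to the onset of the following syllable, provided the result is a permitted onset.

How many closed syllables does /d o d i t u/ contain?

Nuclei (vowels): o, i, u → 3 syllables.
/o…i/ gap (V1→V2): /d/ → onset of the next syllable (single consonants are always licit onsets).
/i…u/ gap (V2→V3): just /t/ — single C goes to the following onset.
Result: do.di.tu.
Classifying each syllable: /do/ (open), /di/ (open), /tu/ (open).
Closed syllables: 0.

0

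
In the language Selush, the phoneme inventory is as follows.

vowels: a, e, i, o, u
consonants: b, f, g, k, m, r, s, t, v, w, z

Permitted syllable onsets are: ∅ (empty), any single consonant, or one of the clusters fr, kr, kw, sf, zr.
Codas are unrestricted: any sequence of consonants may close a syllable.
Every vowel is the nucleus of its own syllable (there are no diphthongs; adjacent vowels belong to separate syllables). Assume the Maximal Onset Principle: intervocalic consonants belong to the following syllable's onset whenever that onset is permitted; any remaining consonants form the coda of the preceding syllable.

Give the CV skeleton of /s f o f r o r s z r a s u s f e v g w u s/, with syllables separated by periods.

CCV.CCVCC.CCV.CV.CCVCC.CVC

Vowels present: o, o, a, u, e, u; each is a nucleus, giving 6 syllables.
/o…o/ gap (V1→V2): cluster /fr/ — /fr/ is itself a permitted onset, so the whole cluster goes right; preceding coda = ∅.
/o…a/ gap (V2→V3): /rszr/; trying suffixes from longest down, /zr/ is the first permitted one, so coda /rs/ | onset /zr/.
/a…u/ gap (V3→V4): /s/ is a single consonant, so it becomes the next onset.
/u…e/ gap (V4→V5): /sf/ — entire cluster is a permitted onset → onset /sf/, coda ∅.
/e…u/ gap (V5→V6): /vgw/; trying suffixes from longest down, /w/ is the first permitted one, so coda /vg/ | onset /w/.
Result: sfo.frors.zra.su.sfevg.wus.
Mapping each syllable to C/V: /sfo/ → CCV, /frors/ → CCVCC, /zra/ → CCV, /su/ → CV, /sfevg/ → CCVCC, /wus/ → CVC.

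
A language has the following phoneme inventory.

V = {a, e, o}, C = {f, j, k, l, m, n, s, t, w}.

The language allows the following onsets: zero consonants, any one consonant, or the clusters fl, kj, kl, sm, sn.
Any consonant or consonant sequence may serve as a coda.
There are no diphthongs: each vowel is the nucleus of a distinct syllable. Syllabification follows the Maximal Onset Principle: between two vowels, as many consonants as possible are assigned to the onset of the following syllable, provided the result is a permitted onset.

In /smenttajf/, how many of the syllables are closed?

The vowels are e, a — 2 nuclei, so 2 syllables.
Between /e/ (V1) and /a/ (V2): cluster /ntt/ — the longest permitted-onset suffix is /t/; onset = /t/, preceding coda = /nt/.
So the parse is sment.tajf.
Classifying each syllable: /sment/ (closed), /tajf/ (closed).
Closed syllables: 2.

2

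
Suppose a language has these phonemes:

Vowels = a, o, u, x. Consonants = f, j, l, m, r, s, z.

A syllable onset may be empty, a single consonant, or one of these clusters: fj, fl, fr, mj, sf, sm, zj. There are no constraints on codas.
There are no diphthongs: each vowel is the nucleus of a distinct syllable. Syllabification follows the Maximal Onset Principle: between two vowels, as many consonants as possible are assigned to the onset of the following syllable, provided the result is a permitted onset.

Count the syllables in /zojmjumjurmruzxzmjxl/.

Nuclei (vowels): o, u, u, u, x, x → 6 syllables.

6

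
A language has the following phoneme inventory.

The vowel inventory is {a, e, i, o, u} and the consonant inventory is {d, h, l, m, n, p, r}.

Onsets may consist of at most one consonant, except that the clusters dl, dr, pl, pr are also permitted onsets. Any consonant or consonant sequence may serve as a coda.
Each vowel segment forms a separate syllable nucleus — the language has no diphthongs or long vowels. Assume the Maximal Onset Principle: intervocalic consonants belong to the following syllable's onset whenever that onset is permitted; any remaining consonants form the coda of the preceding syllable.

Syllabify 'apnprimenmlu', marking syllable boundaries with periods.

apn.pri.menm.lu

Nuclei (vowels): a, i, e, u → 4 syllables.
V1 /a/ – V2 /i/: /pnpr/ — longest licit onset from the right is /pr/, leaving /pn/ as coda.
V2 /i/ – V3 /e/: just /m/ — single C goes to the following onset.
V3 /e/ – V4 /u/: /nml/ splits as /nm/ + /l/ (/l/ is the longest suffix that is a licit onset).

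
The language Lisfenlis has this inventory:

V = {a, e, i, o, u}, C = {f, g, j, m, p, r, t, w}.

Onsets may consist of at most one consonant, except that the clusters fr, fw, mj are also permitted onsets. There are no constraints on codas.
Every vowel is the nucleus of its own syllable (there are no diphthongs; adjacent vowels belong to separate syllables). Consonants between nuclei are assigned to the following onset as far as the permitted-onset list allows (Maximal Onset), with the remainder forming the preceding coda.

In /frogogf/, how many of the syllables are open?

Nuclei (vowels): o, o → 2 syllables.
σ1/σ2 boundary: /g/ is a single consonant, so it becomes the next onset.
Putting it together: fro.gogf.
Classifying each syllable: /fro/ (open), /gogf/ (closed).
Open syllables: 1.

1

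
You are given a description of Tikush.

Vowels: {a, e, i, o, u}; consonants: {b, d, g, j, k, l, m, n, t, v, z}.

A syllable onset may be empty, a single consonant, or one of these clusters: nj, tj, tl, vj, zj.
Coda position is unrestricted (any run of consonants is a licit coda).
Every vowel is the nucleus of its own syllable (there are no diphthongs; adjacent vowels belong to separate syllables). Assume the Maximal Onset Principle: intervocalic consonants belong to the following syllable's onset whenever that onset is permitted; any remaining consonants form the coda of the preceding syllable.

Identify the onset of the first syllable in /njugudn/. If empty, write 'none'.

Nuclei (vowels): u, u → 2 syllables.
σ1/σ2 boundary: /g/ is a single consonant, so it becomes the next onset.
Syllabification: nju.gudn.
Syllable 1 is /nju/: onset /nj/, nucleus /u/, coda ∅.

nj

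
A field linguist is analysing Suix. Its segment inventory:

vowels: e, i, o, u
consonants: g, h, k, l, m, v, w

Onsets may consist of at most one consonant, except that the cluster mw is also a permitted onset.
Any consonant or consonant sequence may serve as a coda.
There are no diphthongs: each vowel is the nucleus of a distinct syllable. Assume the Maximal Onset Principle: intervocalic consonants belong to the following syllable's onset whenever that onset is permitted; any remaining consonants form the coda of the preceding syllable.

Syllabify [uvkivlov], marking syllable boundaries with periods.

Nuclei (vowels): u, i, o → 3 syllables.
Between /u/ (V1) and /i/ (V2): /vk/; trying suffixes from longest down, /k/ is the first permitted one, so coda /v/ | onset /k/.
Between /i/ (V2) and /o/ (V3): /vl/; trying suffixes from longest down, /l/ is the first permitted one, so coda /v/ | onset /l/.

uv.kiv.lov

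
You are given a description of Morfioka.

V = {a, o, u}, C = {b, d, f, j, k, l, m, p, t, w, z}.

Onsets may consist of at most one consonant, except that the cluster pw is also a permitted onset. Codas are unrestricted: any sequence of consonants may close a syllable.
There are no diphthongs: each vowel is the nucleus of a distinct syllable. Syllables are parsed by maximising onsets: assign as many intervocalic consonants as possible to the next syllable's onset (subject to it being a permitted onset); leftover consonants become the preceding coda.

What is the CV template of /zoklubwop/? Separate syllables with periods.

CVC.CVC.CVC

Nuclei (vowels): o, u, o → 3 syllables.
V1 /o/ – V2 /u/: /kl/ — longest licit onset from the right is /l/, leaving /k/ as coda.
V2 /u/ – V3 /o/: /bw/ splits as /b/ + /w/ (/w/ is the longest suffix that is a licit onset).
So the parse is zok.lub.wop.
Mapping each syllable to C/V: /zok/ → CVC, /lub/ → CVC, /wop/ → CVC.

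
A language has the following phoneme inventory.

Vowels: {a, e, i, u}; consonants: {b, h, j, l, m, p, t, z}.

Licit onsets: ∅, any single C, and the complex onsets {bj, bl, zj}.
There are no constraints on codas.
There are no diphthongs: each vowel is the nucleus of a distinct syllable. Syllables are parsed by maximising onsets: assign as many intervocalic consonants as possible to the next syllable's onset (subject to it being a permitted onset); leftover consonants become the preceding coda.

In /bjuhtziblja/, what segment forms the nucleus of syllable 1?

The vowels are u, i, a — 3 nuclei, so 3 syllables.
The first nucleus (vowel 1 from the left) is /u/.

u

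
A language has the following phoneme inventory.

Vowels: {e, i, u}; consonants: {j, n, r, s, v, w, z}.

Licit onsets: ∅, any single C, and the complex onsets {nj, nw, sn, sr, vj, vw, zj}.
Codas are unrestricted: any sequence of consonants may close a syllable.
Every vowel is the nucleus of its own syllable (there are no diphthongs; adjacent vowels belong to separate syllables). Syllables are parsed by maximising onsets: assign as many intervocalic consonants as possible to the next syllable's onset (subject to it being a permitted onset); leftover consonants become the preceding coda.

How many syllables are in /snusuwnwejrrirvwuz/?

Vowels present: u, u, e, i, u; each is a nucleus, giving 5 syllables.

5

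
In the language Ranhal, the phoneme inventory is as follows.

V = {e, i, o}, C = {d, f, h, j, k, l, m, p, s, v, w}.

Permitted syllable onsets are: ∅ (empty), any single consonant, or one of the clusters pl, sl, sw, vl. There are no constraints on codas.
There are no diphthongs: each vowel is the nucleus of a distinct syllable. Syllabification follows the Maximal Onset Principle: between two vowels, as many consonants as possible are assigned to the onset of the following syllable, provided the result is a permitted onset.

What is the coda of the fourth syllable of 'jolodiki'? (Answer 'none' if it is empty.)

none

Nuclei (vowels): o, o, i, i → 4 syllables.
/o…o/ gap (V1→V2): /l/ is a single consonant, so it becomes the next onset.
/o…i/ gap (V2→V3): just /d/ — single C goes to the following onset.
/i…i/ gap (V3→V4): /k/ is a single consonant, so it becomes the next onset.
Syllabification: jo.lo.di.ki.
Syllable 4 is /ki/: onset /k/, nucleus /i/, coda ∅.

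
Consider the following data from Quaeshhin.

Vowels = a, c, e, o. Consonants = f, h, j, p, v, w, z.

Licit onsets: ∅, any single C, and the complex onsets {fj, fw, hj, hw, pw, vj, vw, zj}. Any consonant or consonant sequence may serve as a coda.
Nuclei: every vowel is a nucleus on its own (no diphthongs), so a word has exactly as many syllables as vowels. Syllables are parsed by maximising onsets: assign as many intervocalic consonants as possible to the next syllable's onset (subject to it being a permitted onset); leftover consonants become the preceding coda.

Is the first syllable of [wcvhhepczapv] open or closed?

closed

Vowels present: c, e, c, a; each is a nucleus, giving 4 syllables.
σ1/σ2 boundary: cluster /vhh/ — the longest permitted-onset suffix is /h/; onset = /h/, preceding coda = /vh/.
σ2/σ3 boundary: just /p/ — single C goes to the following onset.
σ3/σ4 boundary: /z/ is a single consonant, so it becomes the next onset.
So the parse is wcvh.he.pc.zapv.
Syllable 1 is /wcvh/ with coda /vh/, so it is closed.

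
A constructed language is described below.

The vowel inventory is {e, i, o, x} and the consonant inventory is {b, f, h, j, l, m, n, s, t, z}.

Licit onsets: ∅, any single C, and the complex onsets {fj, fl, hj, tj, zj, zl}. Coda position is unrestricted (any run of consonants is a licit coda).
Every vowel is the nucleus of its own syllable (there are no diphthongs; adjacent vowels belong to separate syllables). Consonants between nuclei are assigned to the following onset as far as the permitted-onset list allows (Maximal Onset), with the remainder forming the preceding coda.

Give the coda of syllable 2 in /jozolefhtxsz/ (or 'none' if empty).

none

The vowels are o, o, e, x — 4 nuclei, so 4 syllables.
V1 /o/ – V2 /o/: /z/ → onset of the next syllable (single consonants are always licit onsets).
V2 /o/ – V3 /e/: /l/ → onset of the next syllable (single consonants are always licit onsets).
V3 /e/ – V4 /x/: /fht/ — longest licit onset from the right is /t/, leaving /fh/ as coda.
So the parse is jo.zo.lefh.txsz.
Syllable 2 is /zo/: onset /z/, nucleus /o/, coda ∅.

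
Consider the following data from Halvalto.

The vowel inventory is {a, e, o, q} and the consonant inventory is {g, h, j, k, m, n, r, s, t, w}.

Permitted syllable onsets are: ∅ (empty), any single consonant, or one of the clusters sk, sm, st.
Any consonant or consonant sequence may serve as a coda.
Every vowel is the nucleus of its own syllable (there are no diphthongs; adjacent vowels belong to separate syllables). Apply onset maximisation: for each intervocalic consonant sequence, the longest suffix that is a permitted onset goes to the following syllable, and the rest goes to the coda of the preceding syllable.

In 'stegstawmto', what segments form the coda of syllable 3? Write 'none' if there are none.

none

Nuclei (vowels): e, a, o → 3 syllables.
/e…a/ gap (V1→V2): /gst/ splits as /g/ + /st/ (/st/ is the longest suffix that is a licit onset).
/a…o/ gap (V2→V3): /wmt/ splits as /wm/ + /t/ (/t/ is the longest suffix that is a licit onset).
Syllabification: steg.stawm.to.
Syllable 3 is /to/: onset /t/, nucleus /o/, coda ∅.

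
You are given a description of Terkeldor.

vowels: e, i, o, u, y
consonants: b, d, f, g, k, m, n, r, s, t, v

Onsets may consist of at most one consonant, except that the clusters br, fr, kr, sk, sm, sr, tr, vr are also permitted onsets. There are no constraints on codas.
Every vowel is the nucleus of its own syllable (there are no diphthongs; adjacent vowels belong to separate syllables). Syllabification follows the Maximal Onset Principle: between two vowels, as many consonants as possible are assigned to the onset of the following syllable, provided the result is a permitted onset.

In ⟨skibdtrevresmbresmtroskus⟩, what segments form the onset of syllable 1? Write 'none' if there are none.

Vowels present: i, e, e, e, o, u; each is a nucleus, giving 6 syllables.
σ1/σ2 boundary: /bdtr/; trying suffixes from longest down, /tr/ is the first permitted one, so coda /bd/ | onset /tr/.
σ2/σ3 boundary: /vr/ is a licit onset in full, so it all attaches to the next syllable.
σ3/σ4 boundary: cluster /smbr/ — the longest permitted-onset suffix is /br/; onset = /br/, preceding coda = /sm/.
σ4/σ5 boundary: /smtr/ — longest licit onset from the right is /tr/, leaving /sm/ as coda.
σ5/σ6 boundary: /sk/ — entire cluster is a permitted onset → onset /sk/, coda ∅.
So the parse is skibd.tre.vresm.bresm.tro.skus.
Syllable 1 is /skibd/: onset /sk/, nucleus /i/, coda /bd/.

sk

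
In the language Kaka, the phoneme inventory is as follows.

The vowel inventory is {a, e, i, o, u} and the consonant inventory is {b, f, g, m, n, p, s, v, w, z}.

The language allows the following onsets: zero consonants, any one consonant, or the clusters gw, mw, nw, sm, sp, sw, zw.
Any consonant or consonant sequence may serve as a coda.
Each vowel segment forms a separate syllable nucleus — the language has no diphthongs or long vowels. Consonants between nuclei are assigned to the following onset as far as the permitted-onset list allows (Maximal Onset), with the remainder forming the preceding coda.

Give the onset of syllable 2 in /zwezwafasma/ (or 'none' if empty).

zw

Vowels present: e, a, a, a; each is a nucleus, giving 4 syllables.
σ1/σ2 boundary: /zw/ is a licit onset in full, so it all attaches to the next syllable.
σ2/σ3 boundary: just /f/ — single C goes to the following onset.
σ3/σ4 boundary: /sm/ is a licit onset in full, so it all attaches to the next syllable.
Result: zwe.zwa.fa.sma.
Syllable 2 is /zwa/: onset /zw/, nucleus /a/, coda ∅.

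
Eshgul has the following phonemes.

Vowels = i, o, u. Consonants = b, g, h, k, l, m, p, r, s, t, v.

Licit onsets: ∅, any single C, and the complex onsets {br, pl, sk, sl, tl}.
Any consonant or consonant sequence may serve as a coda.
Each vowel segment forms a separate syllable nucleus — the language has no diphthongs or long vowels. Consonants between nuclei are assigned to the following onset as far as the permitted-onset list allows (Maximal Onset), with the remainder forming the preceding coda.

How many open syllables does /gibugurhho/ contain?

The vowels are i, u, u, o — 4 nuclei, so 4 syllables.
V1 /i/ – V2 /u/: /b/ → onset of the next syllable (single consonants are always licit onsets).
V2 /u/ – V3 /u/: /g/ is a single consonant, so it becomes the next onset.
V3 /u/ – V4 /o/: /rhh/ — longest licit onset from the right is /h/, leaving /rh/ as coda.
Syllabification: gi.bu.gurh.ho.
Classifying each syllable: /gi/ (open), /bu/ (open), /gurh/ (closed), /ho/ (open).
Open syllables: 3.

3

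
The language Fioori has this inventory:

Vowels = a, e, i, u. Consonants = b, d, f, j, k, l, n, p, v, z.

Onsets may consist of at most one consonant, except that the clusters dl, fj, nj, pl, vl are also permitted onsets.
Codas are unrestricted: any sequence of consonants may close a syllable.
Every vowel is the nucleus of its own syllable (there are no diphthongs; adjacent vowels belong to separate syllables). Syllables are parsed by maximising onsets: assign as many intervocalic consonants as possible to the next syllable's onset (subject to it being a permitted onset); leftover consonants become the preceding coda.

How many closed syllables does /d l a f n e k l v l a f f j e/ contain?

The vowels are a, e, a, e — 4 nuclei, so 4 syllables.
σ1/σ2 boundary: cluster /fn/ — the longest permitted-onset suffix is /n/; onset = /n/, preceding coda = /f/.
σ2/σ3 boundary: /klvl/ — longest licit onset from the right is /vl/, leaving /kl/ as coda.
σ3/σ4 boundary: /ffj/ splits as /f/ + /fj/ (/fj/ is the longest suffix that is a licit onset).
Putting it together: dlaf.nekl.vlaf.fje.
Classifying each syllable: /dlaf/ (closed), /nekl/ (closed), /vlaf/ (closed), /fje/ (open).
Closed syllables: 3.

3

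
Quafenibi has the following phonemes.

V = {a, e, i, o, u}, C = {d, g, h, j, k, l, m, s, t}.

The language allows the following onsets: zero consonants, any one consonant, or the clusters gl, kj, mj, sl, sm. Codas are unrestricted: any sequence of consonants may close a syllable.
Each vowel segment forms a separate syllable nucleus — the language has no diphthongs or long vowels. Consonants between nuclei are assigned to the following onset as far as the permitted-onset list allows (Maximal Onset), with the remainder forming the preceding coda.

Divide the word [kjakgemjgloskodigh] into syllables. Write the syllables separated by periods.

kjak.gemj.glos.ko.digh

Nuclei (vowels): a, e, o, o, i → 5 syllables.
Between /a/ (V1) and /e/ (V2): cluster /kg/ — the longest permitted-onset suffix is /g/; onset = /g/, preceding coda = /k/.
Between /e/ (V2) and /o/ (V3): /mjgl/; trying suffixes from longest down, /gl/ is the first permitted one, so coda /mj/ | onset /gl/.
Between /o/ (V3) and /o/ (V4): /sk/ — longest licit onset from the right is /k/, leaving /s/ as coda.
Between /o/ (V4) and /i/ (V5): just /d/ — single C goes to the following onset.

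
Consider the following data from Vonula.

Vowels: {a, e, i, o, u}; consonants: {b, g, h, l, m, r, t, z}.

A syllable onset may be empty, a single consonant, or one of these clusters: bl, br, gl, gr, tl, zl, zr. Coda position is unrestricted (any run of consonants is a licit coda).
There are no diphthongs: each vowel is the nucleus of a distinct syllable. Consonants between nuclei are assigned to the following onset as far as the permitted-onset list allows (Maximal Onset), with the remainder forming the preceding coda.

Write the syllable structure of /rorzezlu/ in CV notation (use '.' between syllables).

Nuclei (vowels): o, e, u → 3 syllables.
V1 /o/ – V2 /e/: /rz/ — longest licit onset from the right is /z/, leaving /r/ as coda.
V2 /e/ – V3 /u/: cluster /zl/ — /zl/ is itself a permitted onset, so the whole cluster goes right; preceding coda = ∅.
Putting it together: ror.ze.zlu.
Mapping each syllable to C/V: /ror/ → CVC, /ze/ → CV, /zlu/ → CCV.

CVC.CV.CCV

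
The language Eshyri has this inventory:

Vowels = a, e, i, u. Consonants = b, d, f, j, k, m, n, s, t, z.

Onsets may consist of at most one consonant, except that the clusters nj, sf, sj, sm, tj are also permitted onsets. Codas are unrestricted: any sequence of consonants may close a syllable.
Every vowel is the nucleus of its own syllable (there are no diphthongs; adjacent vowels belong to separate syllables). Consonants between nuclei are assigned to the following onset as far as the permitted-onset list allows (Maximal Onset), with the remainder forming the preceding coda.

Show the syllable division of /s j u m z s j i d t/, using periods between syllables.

The vowels are u, i — 2 nuclei, so 2 syllables.
V1 /u/ – V2 /i/: /mzsj/ — longest licit onset from the right is /sj/, leaving /mz/ as coda.

sjumz.sjidt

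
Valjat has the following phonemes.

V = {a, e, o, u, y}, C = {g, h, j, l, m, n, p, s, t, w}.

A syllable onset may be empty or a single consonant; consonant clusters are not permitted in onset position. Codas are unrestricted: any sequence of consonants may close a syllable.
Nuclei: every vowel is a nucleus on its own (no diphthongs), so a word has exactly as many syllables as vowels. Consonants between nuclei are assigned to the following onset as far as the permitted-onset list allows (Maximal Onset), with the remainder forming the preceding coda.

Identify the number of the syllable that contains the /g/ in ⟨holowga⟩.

3

Nuclei (vowels): o, o, a → 3 syllables.
V1 /o/ – V2 /o/: /l/ → onset of the next syllable (single consonants are always licit onsets).
V2 /o/ – V3 /a/: /wg/; trying suffixes from longest down, /g/ is the first permitted one, so coda /w/ | onset /g/.
Result: ho.low.ga.
The /g/ is in the onset of syllable 3 (/ga/).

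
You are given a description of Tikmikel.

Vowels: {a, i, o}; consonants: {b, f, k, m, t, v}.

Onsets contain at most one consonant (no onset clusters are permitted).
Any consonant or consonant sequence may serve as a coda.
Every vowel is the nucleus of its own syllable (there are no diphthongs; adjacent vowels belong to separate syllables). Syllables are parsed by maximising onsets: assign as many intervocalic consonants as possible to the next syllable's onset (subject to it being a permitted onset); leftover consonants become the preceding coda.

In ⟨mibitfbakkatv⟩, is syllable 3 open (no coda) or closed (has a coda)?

closed

The vowels are i, i, a, a — 4 nuclei, so 4 syllables.
Between /i/ (V1) and /i/ (V2): just /b/ — single C goes to the following onset.
Between /i/ (V2) and /a/ (V3): /tfb/ — longest licit onset from the right is /b/, leaving /tf/ as coda.
Between /a/ (V3) and /a/ (V4): /kk/; trying suffixes from longest down, /k/ is the first permitted one, so coda /k/ | onset /k/.
Result: mi.bitf.bak.katv.
Syllable 3 is /bak/ with coda /k/, so it is closed.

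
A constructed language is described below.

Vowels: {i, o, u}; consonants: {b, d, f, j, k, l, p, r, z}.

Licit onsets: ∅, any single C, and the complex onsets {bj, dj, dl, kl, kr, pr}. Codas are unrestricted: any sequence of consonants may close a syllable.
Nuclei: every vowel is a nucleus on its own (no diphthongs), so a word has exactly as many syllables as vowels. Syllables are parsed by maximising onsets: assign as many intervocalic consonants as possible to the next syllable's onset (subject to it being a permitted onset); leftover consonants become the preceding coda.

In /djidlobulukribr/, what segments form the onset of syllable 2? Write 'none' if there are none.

dl

The vowels are i, o, u, u, i — 5 nuclei, so 5 syllables.
/i…o/ gap (V1→V2): /dl/ is a licit onset in full, so it all attaches to the next syllable.
/o…u/ gap (V2→V3): /b/ → onset of the next syllable (single consonants are always licit onsets).
/u…u/ gap (V3→V4): /l/ is a single consonant, so it becomes the next onset.
/u…i/ gap (V4→V5): /kr/ is a licit onset in full, so it all attaches to the next syllable.
Syllabification: dji.dlo.bu.lu.kribr.
Syllable 2 is /dlo/: onset /dl/, nucleus /o/, coda ∅.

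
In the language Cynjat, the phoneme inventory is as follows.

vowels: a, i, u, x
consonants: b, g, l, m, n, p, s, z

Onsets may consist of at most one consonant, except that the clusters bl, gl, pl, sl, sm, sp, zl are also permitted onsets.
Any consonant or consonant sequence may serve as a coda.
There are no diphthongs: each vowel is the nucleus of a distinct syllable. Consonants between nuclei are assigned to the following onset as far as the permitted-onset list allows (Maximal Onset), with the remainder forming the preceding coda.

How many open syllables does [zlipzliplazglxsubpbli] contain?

The vowels are i, i, a, x, u, i — 6 nuclei, so 6 syllables.
Between /i/ (V1) and /i/ (V2): cluster /pzl/ — the longest permitted-onset suffix is /zl/; onset = /zl/, preceding coda = /p/.
Between /i/ (V2) and /a/ (V3): /pl/ — entire cluster is a permitted onset → onset /pl/, coda ∅.
Between /a/ (V3) and /x/ (V4): /zgl/ splits as /z/ + /gl/ (/gl/ is the longest suffix that is a licit onset).
Between /x/ (V4) and /u/ (V5): just /s/ — single C goes to the following onset.
Between /u/ (V5) and /i/ (V6): /bpbl/; trying suffixes from longest down, /bl/ is the first permitted one, so coda /bp/ | onset /bl/.
Result: zlip.zli.plaz.glx.subp.bli.
Classifying each syllable: /zlip/ (closed), /zli/ (open), /plaz/ (closed), /glx/ (open), /subp/ (closed), /bli/ (open).
Open syllables: 3.

3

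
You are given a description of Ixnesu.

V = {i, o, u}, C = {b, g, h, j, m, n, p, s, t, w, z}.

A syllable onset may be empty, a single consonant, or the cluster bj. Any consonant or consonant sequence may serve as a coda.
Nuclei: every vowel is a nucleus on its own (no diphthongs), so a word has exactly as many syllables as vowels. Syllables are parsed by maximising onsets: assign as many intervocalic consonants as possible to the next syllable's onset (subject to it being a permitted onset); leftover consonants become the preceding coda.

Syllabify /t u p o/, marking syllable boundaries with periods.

The vowels are u, o — 2 nuclei, so 2 syllables.
V1 /u/ – V2 /o/: /p/ is a single consonant, so it becomes the next onset.

tu.po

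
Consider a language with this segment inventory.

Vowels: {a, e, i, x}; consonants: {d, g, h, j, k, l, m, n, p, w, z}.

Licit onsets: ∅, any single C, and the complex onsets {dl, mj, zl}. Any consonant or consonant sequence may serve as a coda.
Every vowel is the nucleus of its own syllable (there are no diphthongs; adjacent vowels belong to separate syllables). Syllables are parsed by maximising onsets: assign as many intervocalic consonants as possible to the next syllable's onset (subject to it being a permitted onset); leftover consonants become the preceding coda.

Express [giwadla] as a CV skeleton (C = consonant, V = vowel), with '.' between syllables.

The vowels are i, a, a — 3 nuclei, so 3 syllables.
σ1/σ2 boundary: /w/ is a single consonant, so it becomes the next onset.
σ2/σ3 boundary: /dl/ is a licit onset in full, so it all attaches to the next syllable.
So the parse is gi.wa.dla.
Mapping each syllable to C/V: /gi/ → CV, /wa/ → CV, /dla/ → CCV.

CV.CV.CCV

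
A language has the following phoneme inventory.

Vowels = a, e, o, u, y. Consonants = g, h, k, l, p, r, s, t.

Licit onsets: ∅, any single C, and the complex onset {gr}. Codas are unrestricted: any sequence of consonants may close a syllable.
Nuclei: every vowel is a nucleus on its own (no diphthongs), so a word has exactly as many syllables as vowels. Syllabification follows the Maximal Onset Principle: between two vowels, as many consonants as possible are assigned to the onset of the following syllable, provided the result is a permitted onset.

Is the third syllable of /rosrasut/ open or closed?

Vowels present: o, a, u; each is a nucleus, giving 3 syllables.
/o…a/ gap (V1→V2): cluster /sr/ — the longest permitted-onset suffix is /r/; onset = /r/, preceding coda = /s/.
/a…u/ gap (V2→V3): /s/ → onset of the next syllable (single consonants are always licit onsets).
Putting it together: ros.ra.sut.
Syllable 3 is /sut/ with coda /t/, so it is closed.

closed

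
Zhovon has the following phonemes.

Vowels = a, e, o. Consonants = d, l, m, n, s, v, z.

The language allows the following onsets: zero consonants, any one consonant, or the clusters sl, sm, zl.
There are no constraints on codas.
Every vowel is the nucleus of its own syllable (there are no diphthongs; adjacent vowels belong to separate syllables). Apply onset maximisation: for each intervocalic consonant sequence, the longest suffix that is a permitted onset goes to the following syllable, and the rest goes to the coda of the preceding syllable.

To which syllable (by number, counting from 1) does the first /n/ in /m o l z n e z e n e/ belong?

Vowels present: o, e, e, e; each is a nucleus, giving 4 syllables.
σ1/σ2 boundary: cluster /lzn/ — the longest permitted-onset suffix is /n/; onset = /n/, preceding coda = /lz/.
σ2/σ3 boundary: just /z/ — single C goes to the following onset.
σ3/σ4 boundary: just /n/ — single C goes to the following onset.
So the parse is molz.ne.ze.ne.
The first /n/ is in the onset of syllable 2 (/ne/).

2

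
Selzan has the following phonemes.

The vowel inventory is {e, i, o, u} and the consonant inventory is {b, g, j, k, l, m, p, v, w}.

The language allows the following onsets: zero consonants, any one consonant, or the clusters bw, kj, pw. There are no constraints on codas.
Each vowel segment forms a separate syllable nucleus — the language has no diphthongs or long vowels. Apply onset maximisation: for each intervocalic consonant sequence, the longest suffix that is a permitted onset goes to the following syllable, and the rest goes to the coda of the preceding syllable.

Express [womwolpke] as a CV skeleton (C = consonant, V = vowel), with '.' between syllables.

Nuclei (vowels): o, o, e → 3 syllables.
Between /o/ (V1) and /o/ (V2): /mw/ — longest licit onset from the right is /w/, leaving /m/ as coda.
Between /o/ (V2) and /e/ (V3): /lpk/; trying suffixes from longest down, /k/ is the first permitted one, so coda /lp/ | onset /k/.
Syllabification: wom.wolp.ke.
Mapping each syllable to C/V: /wom/ → CVC, /wolp/ → CVCC, /ke/ → CV.

CVC.CVCC.CV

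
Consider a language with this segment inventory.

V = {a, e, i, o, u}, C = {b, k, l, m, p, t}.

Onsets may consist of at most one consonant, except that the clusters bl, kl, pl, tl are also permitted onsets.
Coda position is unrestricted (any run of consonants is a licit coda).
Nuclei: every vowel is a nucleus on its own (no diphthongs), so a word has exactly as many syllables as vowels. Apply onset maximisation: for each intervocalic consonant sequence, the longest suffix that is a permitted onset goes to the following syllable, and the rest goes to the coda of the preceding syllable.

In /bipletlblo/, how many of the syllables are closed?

The vowels are i, e, o — 3 nuclei, so 3 syllables.
σ1/σ2 boundary: cluster /pl/ — /pl/ is itself a permitted onset, so the whole cluster goes right; preceding coda = ∅.
σ2/σ3 boundary: /tlbl/ splits as /tl/ + /bl/ (/bl/ is the longest suffix that is a licit onset).
Syllabification: bi.pletl.blo.
Classifying each syllable: /bi/ (open), /pletl/ (closed), /blo/ (open).
Closed syllables: 1.

1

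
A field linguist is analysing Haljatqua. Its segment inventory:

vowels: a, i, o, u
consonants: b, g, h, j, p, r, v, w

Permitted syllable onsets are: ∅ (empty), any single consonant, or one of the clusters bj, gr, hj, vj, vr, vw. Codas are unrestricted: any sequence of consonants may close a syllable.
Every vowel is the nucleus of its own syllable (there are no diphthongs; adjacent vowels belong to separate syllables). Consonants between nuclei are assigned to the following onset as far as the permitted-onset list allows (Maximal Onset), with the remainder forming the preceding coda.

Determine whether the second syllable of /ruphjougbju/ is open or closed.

open

Nuclei (vowels): u, o, u, u → 4 syllables.
σ1/σ2 boundary: cluster /phj/ — the longest permitted-onset suffix is /hj/; onset = /hj/, preceding coda = /p/.
σ2/σ3 boundary: no consonants, so the boundary falls immediately after /o/.
σ3/σ4 boundary: cluster /gbj/ — the longest permitted-onset suffix is /bj/; onset = /bj/, preceding coda = /g/.
Putting it together: rup.hjo.ug.bju.
Syllable 2 is /hjo/; it ends in its nucleus with no coda, so it is open.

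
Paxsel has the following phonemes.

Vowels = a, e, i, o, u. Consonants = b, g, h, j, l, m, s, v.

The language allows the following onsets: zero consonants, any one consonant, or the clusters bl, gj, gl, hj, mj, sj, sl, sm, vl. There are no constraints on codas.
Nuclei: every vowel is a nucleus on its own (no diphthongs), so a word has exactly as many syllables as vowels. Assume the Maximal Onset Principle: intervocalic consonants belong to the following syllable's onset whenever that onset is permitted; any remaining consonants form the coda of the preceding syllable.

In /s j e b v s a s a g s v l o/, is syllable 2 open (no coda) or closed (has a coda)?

open

Vowels present: e, a, a, o; each is a nucleus, giving 4 syllables.
/e…a/ gap (V1→V2): /bvs/ splits as /bv/ + /s/ (/s/ is the longest suffix that is a licit onset).
/a…a/ gap (V2→V3): /s/ is a single consonant, so it becomes the next onset.
/a…o/ gap (V3→V4): /gsvl/; trying suffixes from longest down, /vl/ is the first permitted one, so coda /gs/ | onset /vl/.
Syllabification: sjebv.sa.sags.vlo.
Syllable 2 is /sa/; it ends in its nucleus with no coda, so it is open.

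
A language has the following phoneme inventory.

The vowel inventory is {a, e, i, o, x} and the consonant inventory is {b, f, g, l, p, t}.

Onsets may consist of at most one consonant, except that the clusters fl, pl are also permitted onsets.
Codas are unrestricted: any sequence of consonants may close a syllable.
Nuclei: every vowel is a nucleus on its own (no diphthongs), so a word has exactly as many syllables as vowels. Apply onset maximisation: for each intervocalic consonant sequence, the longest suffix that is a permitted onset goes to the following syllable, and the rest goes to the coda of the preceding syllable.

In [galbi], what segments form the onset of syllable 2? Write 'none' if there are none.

b

Vowels present: a, i; each is a nucleus, giving 2 syllables.
Between /a/ (V1) and /i/ (V2): cluster /lb/ — the longest permitted-onset suffix is /b/; onset = /b/, preceding coda = /l/.
Syllabification: gal.bi.
Syllable 2 is /bi/: onset /b/, nucleus /i/, coda ∅.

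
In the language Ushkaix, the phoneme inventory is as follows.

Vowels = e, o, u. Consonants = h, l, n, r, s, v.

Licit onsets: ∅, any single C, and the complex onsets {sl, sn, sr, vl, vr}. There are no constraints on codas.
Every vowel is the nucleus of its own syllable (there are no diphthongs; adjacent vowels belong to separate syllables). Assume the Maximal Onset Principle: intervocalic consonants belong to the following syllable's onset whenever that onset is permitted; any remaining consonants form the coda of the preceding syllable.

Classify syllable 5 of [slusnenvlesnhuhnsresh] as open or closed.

closed

Vowels present: u, e, e, u, e; each is a nucleus, giving 5 syllables.
/u…e/ gap (V1→V2): cluster /sn/ — /sn/ is itself a permitted onset, so the whole cluster goes right; preceding coda = ∅.
/e…e/ gap (V2→V3): cluster /nvl/ — the longest permitted-onset suffix is /vl/; onset = /vl/, preceding coda = /n/.
/e…u/ gap (V3→V4): cluster /snh/ — the longest permitted-onset suffix is /h/; onset = /h/, preceding coda = /sn/.
/u…e/ gap (V4→V5): cluster /hnsr/ — the longest permitted-onset suffix is /sr/; onset = /sr/, preceding coda = /hn/.
Syllabification: slu.snen.vlesn.huhn.sresh.
Syllable 5 is /sresh/ with coda /sh/, so it is closed.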